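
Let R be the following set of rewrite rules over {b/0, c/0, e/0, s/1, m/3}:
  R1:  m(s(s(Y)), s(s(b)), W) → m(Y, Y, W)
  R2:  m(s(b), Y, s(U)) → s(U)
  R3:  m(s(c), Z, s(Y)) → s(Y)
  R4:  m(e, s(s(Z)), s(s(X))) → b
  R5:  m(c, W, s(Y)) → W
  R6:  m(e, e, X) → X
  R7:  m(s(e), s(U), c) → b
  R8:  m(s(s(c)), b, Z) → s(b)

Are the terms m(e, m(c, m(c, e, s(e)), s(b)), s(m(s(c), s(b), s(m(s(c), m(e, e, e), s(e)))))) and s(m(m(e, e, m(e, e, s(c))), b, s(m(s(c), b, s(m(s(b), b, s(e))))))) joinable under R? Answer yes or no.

no — NF(t₁) = s(s(s(e))), NF(t₂) = s(s(s(s(e))))

Reduce t₁ = m(e, m(c, m(c, e, s(e)), s(b)), s(m(s(c), s(b), s(m(s(c), m(e, e, e), s(e)))))):
1. m(e, m(c, m(c, e, s(e)), s(b)), s(m(s(c), s(b), s(m(s(c), m(e, e, e), s(e))))))  →  m(e, m(c, e, s(e)), s(m(s(c), s(b), s(m(s(c), m(e, e, e), s(e))))))   [R5 at 2]
2. m(e, m(c, e, s(e)), s(m(s(c), s(b), s(m(s(c), m(e, e, e), s(e))))))  →  m(e, e, s(m(s(c), s(b), s(m(s(c), m(e, e, e), s(e))))))   [R5 at 2]
3. m(e, e, s(m(s(c), s(b), s(m(s(c), m(e, e, e), s(e))))))  →  s(m(s(c), s(b), s(m(s(c), m(e, e, e), s(e)))))   [R6 at ε]
4. s(m(s(c), s(b), s(m(s(c), m(e, e, e), s(e)))))  →  s(s(m(s(c), m(e, e, e), s(e))))   [R3 at 1]
5. s(s(m(s(c), m(e, e, e), s(e))))  →  s(s(s(e)))   [R3 at 1.1]

Reduce t₂ = s(m(m(e, e, m(e, e, s(c))), b, s(m(s(c), b, s(m(s(b), b, s(e))))))):
1. s(m(m(e, e, m(e, e, s(c))), b, s(m(s(c), b, s(m(s(b), b, s(e)))))))  →  s(m(m(e, e, s(c)), b, s(m(s(c), b, s(m(s(b), b, s(e)))))))   [R6 at 1.1]
2. s(m(m(e, e, s(c)), b, s(m(s(c), b, s(m(s(b), b, s(e)))))))  →  s(m(s(c), b, s(m(s(c), b, s(m(s(b), b, s(e)))))))   [R6 at 1.1]
3. s(m(s(c), b, s(m(s(c), b, s(m(s(b), b, s(e)))))))  →  s(s(m(s(c), b, s(m(s(b), b, s(e))))))   [R3 at 1]
4. s(s(m(s(c), b, s(m(s(b), b, s(e))))))  →  s(s(s(m(s(b), b, s(e)))))   [R3 at 1.1]
5. s(s(s(m(s(b), b, s(e)))))  →  s(s(s(s(e))))   [R2 at 1.1.1]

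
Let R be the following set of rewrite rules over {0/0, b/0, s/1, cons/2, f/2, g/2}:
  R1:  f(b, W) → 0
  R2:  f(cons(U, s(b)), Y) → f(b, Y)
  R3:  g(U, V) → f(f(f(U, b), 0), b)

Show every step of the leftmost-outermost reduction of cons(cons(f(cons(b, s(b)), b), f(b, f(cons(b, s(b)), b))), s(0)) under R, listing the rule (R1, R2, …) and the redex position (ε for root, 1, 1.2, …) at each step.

1. cons(cons(f(cons(b, s(b)), b), f(b, f(cons(b, s(b)), b))), s(0))  →  cons(cons(f(b, b), f(b, f(cons(b, s(b)), b))), s(0))   [R2 at 1.1]
2. cons(cons(f(b, b), f(b, f(cons(b, s(b)), b))), s(0))  →  cons(cons(0, f(b, f(cons(b, s(b)), b))), s(0))   [R1 at 1.1]
3. cons(cons(0, f(b, f(cons(b, s(b)), b))), s(0))  →  cons(cons(0, 0), s(0))   [R1 at 1.2]

cons(cons(0, 0), s(0))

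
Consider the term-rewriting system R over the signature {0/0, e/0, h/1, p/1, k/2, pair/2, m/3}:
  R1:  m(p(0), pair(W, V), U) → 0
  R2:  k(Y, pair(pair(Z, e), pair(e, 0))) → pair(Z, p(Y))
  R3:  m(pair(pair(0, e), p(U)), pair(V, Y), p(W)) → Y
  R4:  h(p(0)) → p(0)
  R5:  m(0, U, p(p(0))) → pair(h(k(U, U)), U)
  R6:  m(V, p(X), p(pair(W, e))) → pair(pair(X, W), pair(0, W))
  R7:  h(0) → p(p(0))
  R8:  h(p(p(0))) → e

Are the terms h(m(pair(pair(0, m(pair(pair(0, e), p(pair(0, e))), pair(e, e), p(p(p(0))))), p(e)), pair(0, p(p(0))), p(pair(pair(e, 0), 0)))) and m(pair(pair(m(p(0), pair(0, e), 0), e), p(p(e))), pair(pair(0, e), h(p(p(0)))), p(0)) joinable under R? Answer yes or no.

yes — NF(t₁) = e, NF(t₂) = e

Reduce t₁ = h(m(pair(pair(0, m(pair(pair(0, e), p(pair(0, e))), pair(e, e), p(p(p(0))))), p(e)), pair(0, p(p(0))), p(pair(pair(e, 0), 0)))):
1. h(m(pair(pair(0, m(pair(pair(0, e), p(pair(0, e))), pair(e, e), p(p(p(0))))), p(e)), pair(0, p(p(0))), p(pair(pair(e, 0), 0))))  →  h(m(pair(pair(0, e), p(e)), pair(0, p(p(0))), p(pair(pair(e, 0), 0))))   [R3 at 1.1.1.2]
2. h(m(pair(pair(0, e), p(e)), pair(0, p(p(0))), p(pair(pair(e, 0), 0))))  →  h(p(p(0)))   [R3 at 1]
3. h(p(p(0)))  →  e   [R8 at ε]

Reduce t₂ = m(pair(pair(m(p(0), pair(0, e), 0), e), p(p(e))), pair(pair(0, e), h(p(p(0)))), p(0)):
1. m(pair(pair(m(p(0), pair(0, e), 0), e), p(p(e))), pair(pair(0, e), h(p(p(0)))), p(0))  →  m(pair(pair(0, e), p(p(e))), pair(pair(0, e), h(p(p(0)))), p(0))   [R1 at 1.1.1]
2. m(pair(pair(0, e), p(p(e))), pair(pair(0, e), h(p(p(0)))), p(0))  →  h(p(p(0)))   [R3 at ε]
3. h(p(p(0)))  →  e   [R8 at ε]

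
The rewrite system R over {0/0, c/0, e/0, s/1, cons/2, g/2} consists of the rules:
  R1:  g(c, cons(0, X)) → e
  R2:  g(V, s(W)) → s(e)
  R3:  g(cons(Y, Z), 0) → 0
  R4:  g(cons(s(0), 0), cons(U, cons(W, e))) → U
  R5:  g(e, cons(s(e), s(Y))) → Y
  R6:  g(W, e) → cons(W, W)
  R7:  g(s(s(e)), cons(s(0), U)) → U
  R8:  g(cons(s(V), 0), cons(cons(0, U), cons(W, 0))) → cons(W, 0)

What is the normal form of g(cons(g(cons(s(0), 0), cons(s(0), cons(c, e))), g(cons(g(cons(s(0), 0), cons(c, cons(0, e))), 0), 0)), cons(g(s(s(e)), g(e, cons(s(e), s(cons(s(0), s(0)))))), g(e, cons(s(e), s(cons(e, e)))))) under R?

s(0)

1. g(cons(g(cons(s(0), 0), cons(s(0), cons(c, e))), g(cons(g(cons(s(0), 0), cons(c, cons(0, e))), 0), 0)), cons(g(s(s(e)), g(e, cons(s(e), s(cons(s(0), s(0)))))), g(e, cons(s(e), s(cons(e, e))))))  →  g(cons(s(0), g(cons(g(cons(s(0), 0), cons(c, cons(0, e))), 0), 0)), cons(g(s(s(e)), g(e, cons(s(e), s(cons(s(0), s(0)))))), g(e, cons(s(e), s(cons(e, e))))))   [R4 at 1.1]
2. g(cons(s(0), g(cons(g(cons(s(0), 0), cons(c, cons(0, e))), 0), 0)), cons(g(s(s(e)), g(e, cons(s(e), s(cons(s(0), s(0)))))), g(e, cons(s(e), s(cons(e, e))))))  →  g(cons(s(0), 0), cons(g(s(s(e)), g(e, cons(s(e), s(cons(s(0), s(0)))))), g(e, cons(s(e), s(cons(e, e))))))   [R3 at 1.2]
3. g(cons(s(0), 0), cons(g(s(s(e)), g(e, cons(s(e), s(cons(s(0), s(0)))))), g(e, cons(s(e), s(cons(e, e))))))  →  g(cons(s(0), 0), cons(g(s(s(e)), cons(s(0), s(0))), g(e, cons(s(e), s(cons(e, e))))))   [R5 at 2.1.2]
4. g(cons(s(0), 0), cons(g(s(s(e)), cons(s(0), s(0))), g(e, cons(s(e), s(cons(e, e))))))  →  g(cons(s(0), 0), cons(s(0), g(e, cons(s(e), s(cons(e, e))))))   [R7 at 2.1]
5. g(cons(s(0), 0), cons(s(0), g(e, cons(s(e), s(cons(e, e))))))  →  g(cons(s(0), 0), cons(s(0), cons(e, e)))   [R5 at 2.2]
6. g(cons(s(0), 0), cons(s(0), cons(e, e)))  →  s(0)   [R4 at ε]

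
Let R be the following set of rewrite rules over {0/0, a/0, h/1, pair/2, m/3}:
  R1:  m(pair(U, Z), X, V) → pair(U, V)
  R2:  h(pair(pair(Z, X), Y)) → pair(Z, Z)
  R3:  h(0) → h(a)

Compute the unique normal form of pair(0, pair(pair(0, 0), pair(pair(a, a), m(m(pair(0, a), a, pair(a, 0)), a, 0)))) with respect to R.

pair(0, pair(pair(0, 0), pair(pair(a, a), pair(0, 0))))

1. pair(0, pair(pair(0, 0), pair(pair(a, a), m(m(pair(0, a), a, pair(a, 0)), a, 0))))  →  pair(0, pair(pair(0, 0), pair(pair(a, a), m(pair(0, pair(a, 0)), a, 0))))   [R1 at 2.2.2.1]
2. pair(0, pair(pair(0, 0), pair(pair(a, a), m(pair(0, pair(a, 0)), a, 0))))  →  pair(0, pair(pair(0, 0), pair(pair(a, a), pair(0, 0))))   [R1 at 2.2.2]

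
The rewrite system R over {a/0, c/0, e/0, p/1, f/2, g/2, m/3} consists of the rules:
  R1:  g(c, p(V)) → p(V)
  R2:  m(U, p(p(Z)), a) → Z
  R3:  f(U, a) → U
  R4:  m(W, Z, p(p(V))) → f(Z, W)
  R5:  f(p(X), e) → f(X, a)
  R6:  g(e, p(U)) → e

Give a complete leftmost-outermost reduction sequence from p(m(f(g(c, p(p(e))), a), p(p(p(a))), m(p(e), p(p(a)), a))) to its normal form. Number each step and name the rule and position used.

p(p(a))

1. p(m(f(g(c, p(p(e))), a), p(p(p(a))), m(p(e), p(p(a)), a)))  →  p(m(g(c, p(p(e))), p(p(p(a))), m(p(e), p(p(a)), a)))   [R3 at 1.1]
2. p(m(g(c, p(p(e))), p(p(p(a))), m(p(e), p(p(a)), a)))  →  p(m(p(p(e)), p(p(p(a))), m(p(e), p(p(a)), a)))   [R1 at 1.1]
3. p(m(p(p(e)), p(p(p(a))), m(p(e), p(p(a)), a)))  →  p(m(p(p(e)), p(p(p(a))), a))   [R2 at 1.3]
4. p(m(p(p(e)), p(p(p(a))), a))  →  p(p(a))   [R2 at 1]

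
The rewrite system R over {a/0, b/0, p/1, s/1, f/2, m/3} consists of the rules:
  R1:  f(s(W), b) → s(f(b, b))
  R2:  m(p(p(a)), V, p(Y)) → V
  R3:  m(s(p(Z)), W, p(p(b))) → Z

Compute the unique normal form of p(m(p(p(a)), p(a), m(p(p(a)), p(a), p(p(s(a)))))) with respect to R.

p(p(a))

1. p(m(p(p(a)), p(a), m(p(p(a)), p(a), p(p(s(a))))))  →  p(m(p(p(a)), p(a), p(a)))   [R2 at 1.3]
2. p(m(p(p(a)), p(a), p(a)))  →  p(p(a))   [R2 at 1]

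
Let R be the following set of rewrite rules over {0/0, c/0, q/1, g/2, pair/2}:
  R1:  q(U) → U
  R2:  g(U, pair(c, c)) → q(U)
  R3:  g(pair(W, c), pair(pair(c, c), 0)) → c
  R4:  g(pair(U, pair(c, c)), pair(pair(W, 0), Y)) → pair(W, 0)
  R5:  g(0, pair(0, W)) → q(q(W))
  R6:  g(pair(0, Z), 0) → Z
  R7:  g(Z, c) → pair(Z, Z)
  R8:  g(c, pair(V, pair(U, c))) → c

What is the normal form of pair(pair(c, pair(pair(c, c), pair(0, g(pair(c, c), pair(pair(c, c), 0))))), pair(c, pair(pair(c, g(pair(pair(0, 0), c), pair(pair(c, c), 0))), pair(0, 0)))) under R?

pair(pair(c, pair(pair(c, c), pair(0, c))), pair(c, pair(pair(c, c), pair(0, 0))))

1. pair(pair(c, pair(pair(c, c), pair(0, g(pair(c, c), pair(pair(c, c), 0))))), pair(c, pair(pair(c, g(pair(pair(0, 0), c), pair(pair(c, c), 0))), pair(0, 0))))  →  pair(pair(c, pair(pair(c, c), pair(0, c))), pair(c, pair(pair(c, g(pair(pair(0, 0), c), pair(pair(c, c), 0))), pair(0, 0))))   [R3 at 1.2.2.2]
2. pair(pair(c, pair(pair(c, c), pair(0, c))), pair(c, pair(pair(c, g(pair(pair(0, 0), c), pair(pair(c, c), 0))), pair(0, 0))))  →  pair(pair(c, pair(pair(c, c), pair(0, c))), pair(c, pair(pair(c, c), pair(0, 0))))   [R3 at 2.2.1.2]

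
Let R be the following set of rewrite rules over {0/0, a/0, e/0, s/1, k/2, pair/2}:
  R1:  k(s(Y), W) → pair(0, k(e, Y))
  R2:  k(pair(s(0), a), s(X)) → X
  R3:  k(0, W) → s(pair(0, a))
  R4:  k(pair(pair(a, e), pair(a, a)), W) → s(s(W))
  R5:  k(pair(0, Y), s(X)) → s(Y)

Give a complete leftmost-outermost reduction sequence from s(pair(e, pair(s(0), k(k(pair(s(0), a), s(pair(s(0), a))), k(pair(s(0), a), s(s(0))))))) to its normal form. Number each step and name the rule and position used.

1. s(pair(e, pair(s(0), k(k(pair(s(0), a), s(pair(s(0), a))), k(pair(s(0), a), s(s(0)))))))  →  s(pair(e, pair(s(0), k(pair(s(0), a), k(pair(s(0), a), s(s(0)))))))   [R2 at 1.2.2.1]
2. s(pair(e, pair(s(0), k(pair(s(0), a), k(pair(s(0), a), s(s(0)))))))  →  s(pair(e, pair(s(0), k(pair(s(0), a), s(0)))))   [R2 at 1.2.2.2]
3. s(pair(e, pair(s(0), k(pair(s(0), a), s(0)))))  →  s(pair(e, pair(s(0), 0)))   [R2 at 1.2.2]

s(pair(e, pair(s(0), 0)))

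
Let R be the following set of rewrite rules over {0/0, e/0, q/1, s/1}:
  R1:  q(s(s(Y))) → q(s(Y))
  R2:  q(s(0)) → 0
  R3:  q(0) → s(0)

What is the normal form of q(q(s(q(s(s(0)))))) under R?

s(0)

1. q(q(s(q(s(s(0))))))  →  q(q(s(q(s(0)))))   [R1 at 1.1.1]
2. q(q(s(q(s(0)))))  →  q(q(s(0)))   [R2 at 1.1.1]
3. q(q(s(0)))  →  q(0)   [R2 at 1]
4. q(0)  →  s(0)   [R3 at ε]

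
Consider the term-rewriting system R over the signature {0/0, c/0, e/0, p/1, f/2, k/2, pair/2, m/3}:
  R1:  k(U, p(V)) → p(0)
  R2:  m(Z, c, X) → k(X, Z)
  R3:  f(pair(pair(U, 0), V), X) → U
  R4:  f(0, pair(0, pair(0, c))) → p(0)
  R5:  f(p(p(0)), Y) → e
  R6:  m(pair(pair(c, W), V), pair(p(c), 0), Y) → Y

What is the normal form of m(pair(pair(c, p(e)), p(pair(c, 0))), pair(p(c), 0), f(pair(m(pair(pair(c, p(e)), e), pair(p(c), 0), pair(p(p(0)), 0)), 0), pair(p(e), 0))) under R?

p(p(0))

1. m(pair(pair(c, p(e)), p(pair(c, 0))), pair(p(c), 0), f(pair(m(pair(pair(c, p(e)), e), pair(p(c), 0), pair(p(p(0)), 0)), 0), pair(p(e), 0)))  →  f(pair(m(pair(pair(c, p(e)), e), pair(p(c), 0), pair(p(p(0)), 0)), 0), pair(p(e), 0))   [R6 at ε]
2. f(pair(m(pair(pair(c, p(e)), e), pair(p(c), 0), pair(p(p(0)), 0)), 0), pair(p(e), 0))  →  f(pair(pair(p(p(0)), 0), 0), pair(p(e), 0))   [R6 at 1.1]
3. f(pair(pair(p(p(0)), 0), 0), pair(p(e), 0))  →  p(p(0))   [R3 at ε]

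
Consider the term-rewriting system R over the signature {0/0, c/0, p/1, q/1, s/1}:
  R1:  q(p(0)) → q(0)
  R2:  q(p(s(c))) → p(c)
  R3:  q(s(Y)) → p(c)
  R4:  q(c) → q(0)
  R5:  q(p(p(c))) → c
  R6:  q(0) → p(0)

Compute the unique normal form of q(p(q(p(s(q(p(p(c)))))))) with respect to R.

c

1. q(p(q(p(s(q(p(p(c))))))))  →  q(p(q(p(s(c)))))   [R5 at 1.1.1.1.1]
2. q(p(q(p(s(c)))))  →  q(p(p(c)))   [R2 at 1.1]
3. q(p(p(c)))  →  c   [R5 at ε]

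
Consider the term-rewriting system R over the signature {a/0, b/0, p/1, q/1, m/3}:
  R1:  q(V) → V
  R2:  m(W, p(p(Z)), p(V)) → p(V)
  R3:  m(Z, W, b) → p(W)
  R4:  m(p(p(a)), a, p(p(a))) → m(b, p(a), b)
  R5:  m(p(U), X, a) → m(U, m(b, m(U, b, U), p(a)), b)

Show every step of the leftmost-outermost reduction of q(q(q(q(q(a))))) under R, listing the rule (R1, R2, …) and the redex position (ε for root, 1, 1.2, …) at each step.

a

1. q(q(q(q(q(a)))))  →  q(q(q(q(a))))   [R1 at ε]
2. q(q(q(q(a))))  →  q(q(q(a)))   [R1 at ε]
3. q(q(q(a)))  →  q(q(a))   [R1 at ε]
4. q(q(a))  →  q(a)   [R1 at ε]
5. q(a)  →  a   [R1 at ε]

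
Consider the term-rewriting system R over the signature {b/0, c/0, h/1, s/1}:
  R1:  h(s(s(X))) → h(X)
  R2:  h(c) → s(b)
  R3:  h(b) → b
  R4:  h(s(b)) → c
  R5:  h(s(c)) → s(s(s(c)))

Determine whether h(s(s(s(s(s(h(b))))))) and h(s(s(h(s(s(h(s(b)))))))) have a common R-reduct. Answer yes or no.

Reduce t₁ = h(s(s(s(s(s(h(b))))))):
1. h(s(s(s(s(s(h(b)))))))  →  h(s(s(s(h(b)))))   [R1 at ε]
2. h(s(s(s(h(b)))))  →  h(s(h(b)))   [R1 at ε]
3. h(s(h(b)))  →  h(s(b))   [R3 at 1.1]
4. h(s(b))  →  c   [R4 at ε]

Reduce t₂ = h(s(s(h(s(s(h(s(b)))))))):
1. h(s(s(h(s(s(h(s(b))))))))  →  h(h(s(s(h(s(b))))))   [R1 at ε]
2. h(h(s(s(h(s(b))))))  →  h(h(h(s(b))))   [R1 at 1]
3. h(h(h(s(b))))  →  h(h(c))   [R4 at 1.1]
4. h(h(c))  →  h(s(b))   [R2 at 1]
5. h(s(b))  →  c   [R4 at ε]

yes — NF(t₁) = c, NF(t₂) = c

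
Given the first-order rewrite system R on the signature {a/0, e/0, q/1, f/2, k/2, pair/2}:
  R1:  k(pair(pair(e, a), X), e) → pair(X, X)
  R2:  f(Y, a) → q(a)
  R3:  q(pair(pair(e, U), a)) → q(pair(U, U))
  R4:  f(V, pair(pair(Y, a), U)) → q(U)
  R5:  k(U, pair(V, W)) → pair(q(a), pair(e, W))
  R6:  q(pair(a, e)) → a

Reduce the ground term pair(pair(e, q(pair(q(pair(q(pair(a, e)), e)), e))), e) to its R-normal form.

pair(pair(e, a), e)

1. pair(pair(e, q(pair(q(pair(q(pair(a, e)), e)), e))), e)  →  pair(pair(e, q(pair(q(pair(a, e)), e))), e)   [R6 at 1.2.1.1.1.1]
2. pair(pair(e, q(pair(q(pair(a, e)), e))), e)  →  pair(pair(e, q(pair(a, e))), e)   [R6 at 1.2.1.1]
3. pair(pair(e, q(pair(a, e))), e)  →  pair(pair(e, a), e)   [R6 at 1.2]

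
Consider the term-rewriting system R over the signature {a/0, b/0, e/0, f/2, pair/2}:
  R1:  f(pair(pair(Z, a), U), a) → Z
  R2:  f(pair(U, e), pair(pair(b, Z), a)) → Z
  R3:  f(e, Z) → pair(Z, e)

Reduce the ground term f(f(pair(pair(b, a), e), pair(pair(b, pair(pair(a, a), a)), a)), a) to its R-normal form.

1. f(f(pair(pair(b, a), e), pair(pair(b, pair(pair(a, a), a)), a)), a)  →  f(pair(pair(a, a), a), a)   [R2 at 1]
2. f(pair(pair(a, a), a), a)  →  a   [R1 at ε]

a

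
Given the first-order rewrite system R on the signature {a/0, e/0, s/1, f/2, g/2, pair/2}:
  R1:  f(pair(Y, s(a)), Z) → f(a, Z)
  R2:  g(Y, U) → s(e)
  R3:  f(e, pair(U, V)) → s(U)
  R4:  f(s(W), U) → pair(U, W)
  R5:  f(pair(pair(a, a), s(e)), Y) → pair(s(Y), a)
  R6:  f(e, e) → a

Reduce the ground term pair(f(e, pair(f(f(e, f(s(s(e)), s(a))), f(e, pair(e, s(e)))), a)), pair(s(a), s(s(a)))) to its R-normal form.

1. pair(f(e, pair(f(f(e, f(s(s(e)), s(a))), f(e, pair(e, s(e)))), a)), pair(s(a), s(s(a))))  →  pair(s(f(f(e, f(s(s(e)), s(a))), f(e, pair(e, s(e))))), pair(s(a), s(s(a))))   [R3 at 1]
2. pair(s(f(f(e, f(s(s(e)), s(a))), f(e, pair(e, s(e))))), pair(s(a), s(s(a))))  →  pair(s(f(f(e, pair(s(a), s(e))), f(e, pair(e, s(e))))), pair(s(a), s(s(a))))   [R4 at 1.1.1.2]
3. pair(s(f(f(e, pair(s(a), s(e))), f(e, pair(e, s(e))))), pair(s(a), s(s(a))))  →  pair(s(f(s(s(a)), f(e, pair(e, s(e))))), pair(s(a), s(s(a))))   [R3 at 1.1.1]
4. pair(s(f(s(s(a)), f(e, pair(e, s(e))))), pair(s(a), s(s(a))))  →  pair(s(pair(f(e, pair(e, s(e))), s(a))), pair(s(a), s(s(a))))   [R4 at 1.1]
5. pair(s(pair(f(e, pair(e, s(e))), s(a))), pair(s(a), s(s(a))))  →  pair(s(pair(s(e), s(a))), pair(s(a), s(s(a))))   [R3 at 1.1.1]

pair(s(pair(s(e), s(a))), pair(s(a), s(s(a))))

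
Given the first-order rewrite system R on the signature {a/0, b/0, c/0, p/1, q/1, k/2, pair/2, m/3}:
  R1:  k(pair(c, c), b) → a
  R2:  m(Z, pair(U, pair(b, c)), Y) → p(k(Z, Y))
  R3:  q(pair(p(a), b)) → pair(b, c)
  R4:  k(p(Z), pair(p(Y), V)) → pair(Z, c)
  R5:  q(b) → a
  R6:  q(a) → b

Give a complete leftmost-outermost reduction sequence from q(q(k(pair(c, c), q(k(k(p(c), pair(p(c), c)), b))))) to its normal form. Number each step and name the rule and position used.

1. q(q(k(pair(c, c), q(k(k(p(c), pair(p(c), c)), b)))))  →  q(q(k(pair(c, c), q(k(pair(c, c), b)))))   [R4 at 1.1.2.1.1]
2. q(q(k(pair(c, c), q(k(pair(c, c), b)))))  →  q(q(k(pair(c, c), q(a))))   [R1 at 1.1.2.1]
3. q(q(k(pair(c, c), q(a))))  →  q(q(k(pair(c, c), b)))   [R6 at 1.1.2]
4. q(q(k(pair(c, c), b)))  →  q(q(a))   [R1 at 1.1]
5. q(q(a))  →  q(b)   [R6 at 1]
6. q(b)  →  a   [R5 at ε]

a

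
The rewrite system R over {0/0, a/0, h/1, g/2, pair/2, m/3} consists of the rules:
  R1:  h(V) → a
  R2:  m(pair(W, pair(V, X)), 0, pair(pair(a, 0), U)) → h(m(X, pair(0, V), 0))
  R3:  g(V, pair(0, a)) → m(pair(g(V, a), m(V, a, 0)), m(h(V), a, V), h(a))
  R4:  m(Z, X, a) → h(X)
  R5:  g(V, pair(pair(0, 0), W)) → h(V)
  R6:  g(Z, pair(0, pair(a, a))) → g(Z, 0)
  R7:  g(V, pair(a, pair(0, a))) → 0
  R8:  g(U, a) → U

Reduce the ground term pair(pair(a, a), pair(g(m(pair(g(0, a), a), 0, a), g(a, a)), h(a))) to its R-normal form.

pair(pair(a, a), pair(a, a))

1. pair(pair(a, a), pair(g(m(pair(g(0, a), a), 0, a), g(a, a)), h(a)))  →  pair(pair(a, a), pair(g(h(0), g(a, a)), h(a)))   [R4 at 2.1.1]
2. pair(pair(a, a), pair(g(h(0), g(a, a)), h(a)))  →  pair(pair(a, a), pair(g(a, g(a, a)), h(a)))   [R1 at 2.1.1]
3. pair(pair(a, a), pair(g(a, g(a, a)), h(a)))  →  pair(pair(a, a), pair(g(a, a), h(a)))   [R8 at 2.1.2]
4. pair(pair(a, a), pair(g(a, a), h(a)))  →  pair(pair(a, a), pair(a, h(a)))   [R8 at 2.1]
5. pair(pair(a, a), pair(a, h(a)))  →  pair(pair(a, a), pair(a, a))   [R1 at 2.2]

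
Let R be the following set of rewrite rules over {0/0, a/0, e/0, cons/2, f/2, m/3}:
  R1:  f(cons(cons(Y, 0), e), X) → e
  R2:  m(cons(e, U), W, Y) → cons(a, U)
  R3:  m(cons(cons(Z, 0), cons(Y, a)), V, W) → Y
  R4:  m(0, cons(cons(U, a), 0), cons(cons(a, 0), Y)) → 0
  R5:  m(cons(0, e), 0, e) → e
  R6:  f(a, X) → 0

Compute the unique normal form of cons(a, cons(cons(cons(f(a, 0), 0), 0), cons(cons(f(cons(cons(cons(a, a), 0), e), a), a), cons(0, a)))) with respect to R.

1. cons(a, cons(cons(cons(f(a, 0), 0), 0), cons(cons(f(cons(cons(cons(a, a), 0), e), a), a), cons(0, a))))  →  cons(a, cons(cons(cons(0, 0), 0), cons(cons(f(cons(cons(cons(a, a), 0), e), a), a), cons(0, a))))   [R6 at 2.1.1.1]
2. cons(a, cons(cons(cons(0, 0), 0), cons(cons(f(cons(cons(cons(a, a), 0), e), a), a), cons(0, a))))  →  cons(a, cons(cons(cons(0, 0), 0), cons(cons(e, a), cons(0, a))))   [R1 at 2.2.1.1]

cons(a, cons(cons(cons(0, 0), 0), cons(cons(e, a), cons(0, a))))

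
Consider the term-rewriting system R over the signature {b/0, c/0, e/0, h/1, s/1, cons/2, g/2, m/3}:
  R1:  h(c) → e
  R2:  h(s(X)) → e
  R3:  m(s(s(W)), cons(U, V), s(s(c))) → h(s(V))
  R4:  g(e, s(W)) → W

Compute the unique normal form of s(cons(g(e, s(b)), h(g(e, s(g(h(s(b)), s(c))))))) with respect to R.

s(cons(b, e))

1. s(cons(g(e, s(b)), h(g(e, s(g(h(s(b)), s(c)))))))  →  s(cons(b, h(g(e, s(g(h(s(b)), s(c)))))))   [R4 at 1.1]
2. s(cons(b, h(g(e, s(g(h(s(b)), s(c)))))))  →  s(cons(b, h(g(h(s(b)), s(c)))))   [R4 at 1.2.1]
3. s(cons(b, h(g(h(s(b)), s(c)))))  →  s(cons(b, h(g(e, s(c)))))   [R2 at 1.2.1.1]
4. s(cons(b, h(g(e, s(c)))))  →  s(cons(b, h(c)))   [R4 at 1.2.1]
5. s(cons(b, h(c)))  →  s(cons(b, e))   [R1 at 1.2]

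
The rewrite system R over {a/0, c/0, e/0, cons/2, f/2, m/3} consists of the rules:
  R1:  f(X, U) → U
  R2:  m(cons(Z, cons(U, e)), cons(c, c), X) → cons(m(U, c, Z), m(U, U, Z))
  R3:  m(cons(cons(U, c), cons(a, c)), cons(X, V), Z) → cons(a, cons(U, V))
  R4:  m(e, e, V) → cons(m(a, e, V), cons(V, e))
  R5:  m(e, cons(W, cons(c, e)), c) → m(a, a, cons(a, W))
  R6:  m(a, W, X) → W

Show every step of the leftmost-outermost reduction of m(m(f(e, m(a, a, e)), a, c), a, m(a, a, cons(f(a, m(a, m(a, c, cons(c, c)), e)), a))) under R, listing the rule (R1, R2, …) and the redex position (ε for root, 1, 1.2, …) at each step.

1. m(m(f(e, m(a, a, e)), a, c), a, m(a, a, cons(f(a, m(a, m(a, c, cons(c, c)), e)), a)))  →  m(m(m(a, a, e), a, c), a, m(a, a, cons(f(a, m(a, m(a, c, cons(c, c)), e)), a)))   [R1 at 1.1]
2. m(m(m(a, a, e), a, c), a, m(a, a, cons(f(a, m(a, m(a, c, cons(c, c)), e)), a)))  →  m(m(a, a, c), a, m(a, a, cons(f(a, m(a, m(a, c, cons(c, c)), e)), a)))   [R6 at 1.1]
3. m(m(a, a, c), a, m(a, a, cons(f(a, m(a, m(a, c, cons(c, c)), e)), a)))  →  m(a, a, m(a, a, cons(f(a, m(a, m(a, c, cons(c, c)), e)), a)))   [R6 at 1]
4. m(a, a, m(a, a, cons(f(a, m(a, m(a, c, cons(c, c)), e)), a)))  →  a   [R6 at ε]

a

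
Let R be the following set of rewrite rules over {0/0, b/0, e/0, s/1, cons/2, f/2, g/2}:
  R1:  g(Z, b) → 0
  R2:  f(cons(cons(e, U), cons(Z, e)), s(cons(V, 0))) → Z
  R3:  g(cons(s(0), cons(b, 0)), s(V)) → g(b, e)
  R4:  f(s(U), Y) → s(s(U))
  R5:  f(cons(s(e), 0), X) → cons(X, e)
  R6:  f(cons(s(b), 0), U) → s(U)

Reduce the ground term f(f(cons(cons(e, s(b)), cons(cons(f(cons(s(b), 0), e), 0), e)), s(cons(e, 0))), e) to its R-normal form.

cons(e, e)

1. f(f(cons(cons(e, s(b)), cons(cons(f(cons(s(b), 0), e), 0), e)), s(cons(e, 0))), e)  →  f(cons(f(cons(s(b), 0), e), 0), e)   [R2 at 1]
2. f(cons(f(cons(s(b), 0), e), 0), e)  →  f(cons(s(e), 0), e)   [R6 at 1.1]
3. f(cons(s(e), 0), e)  →  cons(e, e)   [R5 at ε]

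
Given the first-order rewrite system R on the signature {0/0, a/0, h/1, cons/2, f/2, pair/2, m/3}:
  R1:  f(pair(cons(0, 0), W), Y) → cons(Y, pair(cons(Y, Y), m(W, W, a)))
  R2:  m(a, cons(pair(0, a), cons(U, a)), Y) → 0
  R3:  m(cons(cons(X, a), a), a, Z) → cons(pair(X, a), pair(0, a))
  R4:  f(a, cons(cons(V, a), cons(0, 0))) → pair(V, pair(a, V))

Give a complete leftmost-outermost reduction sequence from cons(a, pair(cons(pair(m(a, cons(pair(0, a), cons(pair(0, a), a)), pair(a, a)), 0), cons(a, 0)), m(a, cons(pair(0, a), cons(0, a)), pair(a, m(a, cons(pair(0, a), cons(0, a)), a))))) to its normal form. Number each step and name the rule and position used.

1. cons(a, pair(cons(pair(m(a, cons(pair(0, a), cons(pair(0, a), a)), pair(a, a)), 0), cons(a, 0)), m(a, cons(pair(0, a), cons(0, a)), pair(a, m(a, cons(pair(0, a), cons(0, a)), a)))))  →  cons(a, pair(cons(pair(0, 0), cons(a, 0)), m(a, cons(pair(0, a), cons(0, a)), pair(a, m(a, cons(pair(0, a), cons(0, a)), a)))))   [R2 at 2.1.1.1]
2. cons(a, pair(cons(pair(0, 0), cons(a, 0)), m(a, cons(pair(0, a), cons(0, a)), pair(a, m(a, cons(pair(0, a), cons(0, a)), a)))))  →  cons(a, pair(cons(pair(0, 0), cons(a, 0)), 0))   [R2 at 2.2]

cons(a, pair(cons(pair(0, 0), cons(a, 0)), 0))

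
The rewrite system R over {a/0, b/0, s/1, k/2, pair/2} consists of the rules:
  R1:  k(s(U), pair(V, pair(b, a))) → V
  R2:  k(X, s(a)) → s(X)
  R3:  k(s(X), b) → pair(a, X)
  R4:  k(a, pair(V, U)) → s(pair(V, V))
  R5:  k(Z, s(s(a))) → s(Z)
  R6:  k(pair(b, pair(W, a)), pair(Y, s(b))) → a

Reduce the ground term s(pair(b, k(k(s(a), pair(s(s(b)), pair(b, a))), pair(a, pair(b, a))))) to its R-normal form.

1. s(pair(b, k(k(s(a), pair(s(s(b)), pair(b, a))), pair(a, pair(b, a)))))  →  s(pair(b, k(s(s(b)), pair(a, pair(b, a)))))   [R1 at 1.2.1]
2. s(pair(b, k(s(s(b)), pair(a, pair(b, a)))))  →  s(pair(b, a))   [R1 at 1.2]

s(pair(b, a))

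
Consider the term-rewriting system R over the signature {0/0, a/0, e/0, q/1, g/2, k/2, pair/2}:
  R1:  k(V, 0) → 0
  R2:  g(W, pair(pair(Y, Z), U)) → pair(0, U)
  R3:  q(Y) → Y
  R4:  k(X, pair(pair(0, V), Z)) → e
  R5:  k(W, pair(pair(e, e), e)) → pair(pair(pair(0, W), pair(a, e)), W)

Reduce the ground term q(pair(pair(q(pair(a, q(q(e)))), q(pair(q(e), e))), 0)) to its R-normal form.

pair(pair(pair(a, e), pair(e, e)), 0)

1. q(pair(pair(q(pair(a, q(q(e)))), q(pair(q(e), e))), 0))  →  pair(pair(q(pair(a, q(q(e)))), q(pair(q(e), e))), 0)   [R3 at ε]
2. pair(pair(q(pair(a, q(q(e)))), q(pair(q(e), e))), 0)  →  pair(pair(pair(a, q(q(e))), q(pair(q(e), e))), 0)   [R3 at 1.1]
3. pair(pair(pair(a, q(q(e))), q(pair(q(e), e))), 0)  →  pair(pair(pair(a, q(e)), q(pair(q(e), e))), 0)   [R3 at 1.1.2]
4. pair(pair(pair(a, q(e)), q(pair(q(e), e))), 0)  →  pair(pair(pair(a, e), q(pair(q(e), e))), 0)   [R3 at 1.1.2]
5. pair(pair(pair(a, e), q(pair(q(e), e))), 0)  →  pair(pair(pair(a, e), pair(q(e), e)), 0)   [R3 at 1.2]
6. pair(pair(pair(a, e), pair(q(e), e)), 0)  →  pair(pair(pair(a, e), pair(e, e)), 0)   [R3 at 1.2.1]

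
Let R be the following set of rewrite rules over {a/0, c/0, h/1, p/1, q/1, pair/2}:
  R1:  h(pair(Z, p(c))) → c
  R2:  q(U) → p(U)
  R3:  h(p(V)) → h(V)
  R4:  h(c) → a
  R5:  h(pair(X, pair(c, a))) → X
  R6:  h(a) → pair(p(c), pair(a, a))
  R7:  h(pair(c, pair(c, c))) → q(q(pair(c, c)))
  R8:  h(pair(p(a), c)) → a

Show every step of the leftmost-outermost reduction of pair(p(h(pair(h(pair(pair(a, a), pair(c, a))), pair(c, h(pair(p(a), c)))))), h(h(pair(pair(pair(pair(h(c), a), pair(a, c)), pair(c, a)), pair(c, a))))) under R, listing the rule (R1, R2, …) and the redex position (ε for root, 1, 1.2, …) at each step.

1. pair(p(h(pair(h(pair(pair(a, a), pair(c, a))), pair(c, h(pair(p(a), c)))))), h(h(pair(pair(pair(pair(h(c), a), pair(a, c)), pair(c, a)), pair(c, a)))))  →  pair(p(h(pair(pair(a, a), pair(c, h(pair(p(a), c)))))), h(h(pair(pair(pair(pair(h(c), a), pair(a, c)), pair(c, a)), pair(c, a)))))   [R5 at 1.1.1.1]
2. pair(p(h(pair(pair(a, a), pair(c, h(pair(p(a), c)))))), h(h(pair(pair(pair(pair(h(c), a), pair(a, c)), pair(c, a)), pair(c, a)))))  →  pair(p(h(pair(pair(a, a), pair(c, a)))), h(h(pair(pair(pair(pair(h(c), a), pair(a, c)), pair(c, a)), pair(c, a)))))   [R8 at 1.1.1.2.2]
3. pair(p(h(pair(pair(a, a), pair(c, a)))), h(h(pair(pair(pair(pair(h(c), a), pair(a, c)), pair(c, a)), pair(c, a)))))  →  pair(p(pair(a, a)), h(h(pair(pair(pair(pair(h(c), a), pair(a, c)), pair(c, a)), pair(c, a)))))   [R5 at 1.1]
4. pair(p(pair(a, a)), h(h(pair(pair(pair(pair(h(c), a), pair(a, c)), pair(c, a)), pair(c, a)))))  →  pair(p(pair(a, a)), h(pair(pair(pair(h(c), a), pair(a, c)), pair(c, a))))   [R5 at 2.1]
5. pair(p(pair(a, a)), h(pair(pair(pair(h(c), a), pair(a, c)), pair(c, a))))  →  pair(p(pair(a, a)), pair(pair(h(c), a), pair(a, c)))   [R5 at 2]
6. pair(p(pair(a, a)), pair(pair(h(c), a), pair(a, c)))  →  pair(p(pair(a, a)), pair(pair(a, a), pair(a, c)))   [R4 at 2.1.1]

pair(p(pair(a, a)), pair(pair(a, a), pair(a, c)))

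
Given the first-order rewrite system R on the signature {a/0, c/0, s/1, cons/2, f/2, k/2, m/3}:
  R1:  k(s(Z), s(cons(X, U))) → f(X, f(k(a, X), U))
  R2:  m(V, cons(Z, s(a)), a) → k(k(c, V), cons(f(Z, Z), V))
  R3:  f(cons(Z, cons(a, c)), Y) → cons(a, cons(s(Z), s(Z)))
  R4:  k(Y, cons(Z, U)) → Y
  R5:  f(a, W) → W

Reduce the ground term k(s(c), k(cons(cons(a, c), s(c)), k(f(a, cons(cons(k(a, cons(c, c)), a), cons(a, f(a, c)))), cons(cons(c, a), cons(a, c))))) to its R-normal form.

s(c)

1. k(s(c), k(cons(cons(a, c), s(c)), k(f(a, cons(cons(k(a, cons(c, c)), a), cons(a, f(a, c)))), cons(cons(c, a), cons(a, c)))))  →  k(s(c), k(cons(cons(a, c), s(c)), f(a, cons(cons(k(a, cons(c, c)), a), cons(a, f(a, c))))))   [R4 at 2.2]
2. k(s(c), k(cons(cons(a, c), s(c)), f(a, cons(cons(k(a, cons(c, c)), a), cons(a, f(a, c))))))  →  k(s(c), k(cons(cons(a, c), s(c)), cons(cons(k(a, cons(c, c)), a), cons(a, f(a, c)))))   [R5 at 2.2]
3. k(s(c), k(cons(cons(a, c), s(c)), cons(cons(k(a, cons(c, c)), a), cons(a, f(a, c)))))  →  k(s(c), cons(cons(a, c), s(c)))   [R4 at 2]
4. k(s(c), cons(cons(a, c), s(c)))  →  s(c)   [R4 at ε]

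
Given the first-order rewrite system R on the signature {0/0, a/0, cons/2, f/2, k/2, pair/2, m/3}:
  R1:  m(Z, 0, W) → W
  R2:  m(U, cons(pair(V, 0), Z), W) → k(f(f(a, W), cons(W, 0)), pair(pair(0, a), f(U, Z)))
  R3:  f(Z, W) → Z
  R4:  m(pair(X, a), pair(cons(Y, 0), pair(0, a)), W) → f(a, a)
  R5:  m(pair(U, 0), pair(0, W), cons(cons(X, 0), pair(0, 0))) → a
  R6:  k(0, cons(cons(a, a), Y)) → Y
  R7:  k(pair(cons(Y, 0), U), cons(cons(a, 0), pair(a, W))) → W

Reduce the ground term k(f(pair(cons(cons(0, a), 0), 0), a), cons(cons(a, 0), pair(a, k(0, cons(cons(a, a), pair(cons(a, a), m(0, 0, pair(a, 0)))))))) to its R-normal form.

1. k(f(pair(cons(cons(0, a), 0), 0), a), cons(cons(a, 0), pair(a, k(0, cons(cons(a, a), pair(cons(a, a), m(0, 0, pair(a, 0))))))))  →  k(pair(cons(cons(0, a), 0), 0), cons(cons(a, 0), pair(a, k(0, cons(cons(a, a), pair(cons(a, a), m(0, 0, pair(a, 0))))))))   [R3 at 1]
2. k(pair(cons(cons(0, a), 0), 0), cons(cons(a, 0), pair(a, k(0, cons(cons(a, a), pair(cons(a, a), m(0, 0, pair(a, 0))))))))  →  k(0, cons(cons(a, a), pair(cons(a, a), m(0, 0, pair(a, 0)))))   [R7 at ε]
3. k(0, cons(cons(a, a), pair(cons(a, a), m(0, 0, pair(a, 0)))))  →  pair(cons(a, a), m(0, 0, pair(a, 0)))   [R6 at ε]
4. pair(cons(a, a), m(0, 0, pair(a, 0)))  →  pair(cons(a, a), pair(a, 0))   [R1 at 2]

pair(cons(a, a), pair(a, 0))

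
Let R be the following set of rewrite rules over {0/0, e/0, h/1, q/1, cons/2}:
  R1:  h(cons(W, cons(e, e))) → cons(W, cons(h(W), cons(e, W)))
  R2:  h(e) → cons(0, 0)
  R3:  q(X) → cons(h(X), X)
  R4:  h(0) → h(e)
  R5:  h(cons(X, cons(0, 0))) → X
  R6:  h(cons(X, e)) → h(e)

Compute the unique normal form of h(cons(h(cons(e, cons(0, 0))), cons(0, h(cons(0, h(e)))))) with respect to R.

e

1. h(cons(h(cons(e, cons(0, 0))), cons(0, h(cons(0, h(e))))))  →  h(cons(e, cons(0, h(cons(0, h(e))))))   [R5 at 1.1]
2. h(cons(e, cons(0, h(cons(0, h(e))))))  →  h(cons(e, cons(0, h(cons(0, cons(0, 0))))))   [R2 at 1.2.2.1.2]
3. h(cons(e, cons(0, h(cons(0, cons(0, 0))))))  →  h(cons(e, cons(0, 0)))   [R5 at 1.2.2]
4. h(cons(e, cons(0, 0)))  →  e   [R5 at ε]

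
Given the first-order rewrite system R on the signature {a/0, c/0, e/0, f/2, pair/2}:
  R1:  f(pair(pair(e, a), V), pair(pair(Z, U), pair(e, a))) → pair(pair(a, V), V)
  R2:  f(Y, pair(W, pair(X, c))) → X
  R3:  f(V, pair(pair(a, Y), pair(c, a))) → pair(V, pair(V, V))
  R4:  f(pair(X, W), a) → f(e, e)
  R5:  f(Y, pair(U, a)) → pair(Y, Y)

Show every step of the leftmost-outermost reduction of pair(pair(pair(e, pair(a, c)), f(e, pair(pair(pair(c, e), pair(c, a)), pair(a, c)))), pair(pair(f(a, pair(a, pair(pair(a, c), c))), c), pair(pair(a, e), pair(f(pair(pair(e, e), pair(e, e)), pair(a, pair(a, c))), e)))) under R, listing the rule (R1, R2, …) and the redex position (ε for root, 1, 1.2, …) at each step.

pair(pair(pair(e, pair(a, c)), a), pair(pair(pair(a, c), c), pair(pair(a, e), pair(a, e))))

1. pair(pair(pair(e, pair(a, c)), f(e, pair(pair(pair(c, e), pair(c, a)), pair(a, c)))), pair(pair(f(a, pair(a, pair(pair(a, c), c))), c), pair(pair(a, e), pair(f(pair(pair(e, e), pair(e, e)), pair(a, pair(a, c))), e))))  →  pair(pair(pair(e, pair(a, c)), a), pair(pair(f(a, pair(a, pair(pair(a, c), c))), c), pair(pair(a, e), pair(f(pair(pair(e, e), pair(e, e)), pair(a, pair(a, c))), e))))   [R2 at 1.2]
2. pair(pair(pair(e, pair(a, c)), a), pair(pair(f(a, pair(a, pair(pair(a, c), c))), c), pair(pair(a, e), pair(f(pair(pair(e, e), pair(e, e)), pair(a, pair(a, c))), e))))  →  pair(pair(pair(e, pair(a, c)), a), pair(pair(pair(a, c), c), pair(pair(a, e), pair(f(pair(pair(e, e), pair(e, e)), pair(a, pair(a, c))), e))))   [R2 at 2.1.1]
3. pair(pair(pair(e, pair(a, c)), a), pair(pair(pair(a, c), c), pair(pair(a, e), pair(f(pair(pair(e, e), pair(e, e)), pair(a, pair(a, c))), e))))  →  pair(pair(pair(e, pair(a, c)), a), pair(pair(pair(a, c), c), pair(pair(a, e), pair(a, e))))   [R2 at 2.2.2.1]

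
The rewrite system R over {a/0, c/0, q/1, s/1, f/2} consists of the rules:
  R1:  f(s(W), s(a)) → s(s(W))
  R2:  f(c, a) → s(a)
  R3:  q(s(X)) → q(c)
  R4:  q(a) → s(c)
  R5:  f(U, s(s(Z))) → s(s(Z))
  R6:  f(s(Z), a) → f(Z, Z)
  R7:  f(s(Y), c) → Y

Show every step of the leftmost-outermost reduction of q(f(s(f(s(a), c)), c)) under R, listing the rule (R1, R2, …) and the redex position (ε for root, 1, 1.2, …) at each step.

s(c)

1. q(f(s(f(s(a), c)), c))  →  q(f(s(a), c))   [R7 at 1]
2. q(f(s(a), c))  →  q(a)   [R7 at 1]
3. q(a)  →  s(c)   [R4 at ε]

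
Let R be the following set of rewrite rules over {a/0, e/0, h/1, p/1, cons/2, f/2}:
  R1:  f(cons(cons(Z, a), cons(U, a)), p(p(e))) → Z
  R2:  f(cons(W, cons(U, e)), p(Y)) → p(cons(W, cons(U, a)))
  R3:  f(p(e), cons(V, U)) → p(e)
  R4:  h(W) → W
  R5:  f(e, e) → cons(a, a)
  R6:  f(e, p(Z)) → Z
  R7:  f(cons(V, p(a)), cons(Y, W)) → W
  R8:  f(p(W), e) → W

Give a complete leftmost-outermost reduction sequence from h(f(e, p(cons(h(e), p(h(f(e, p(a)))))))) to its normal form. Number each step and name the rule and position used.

cons(e, p(a))

1. h(f(e, p(cons(h(e), p(h(f(e, p(a))))))))  →  f(e, p(cons(h(e), p(h(f(e, p(a)))))))   [R4 at ε]
2. f(e, p(cons(h(e), p(h(f(e, p(a)))))))  →  cons(h(e), p(h(f(e, p(a)))))   [R6 at ε]
3. cons(h(e), p(h(f(e, p(a)))))  →  cons(e, p(h(f(e, p(a)))))   [R4 at 1]
4. cons(e, p(h(f(e, p(a)))))  →  cons(e, p(f(e, p(a))))   [R4 at 2.1]
5. cons(e, p(f(e, p(a))))  →  cons(e, p(a))   [R6 at 2.1]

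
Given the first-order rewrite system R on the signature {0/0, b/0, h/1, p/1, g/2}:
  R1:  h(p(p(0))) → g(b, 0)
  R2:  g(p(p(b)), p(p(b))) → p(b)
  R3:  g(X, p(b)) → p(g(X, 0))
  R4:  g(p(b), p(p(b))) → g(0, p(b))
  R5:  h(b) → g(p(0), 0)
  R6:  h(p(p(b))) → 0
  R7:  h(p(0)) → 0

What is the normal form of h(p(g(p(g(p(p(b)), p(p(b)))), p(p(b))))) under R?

0

1. h(p(g(p(g(p(p(b)), p(p(b)))), p(p(b)))))  →  h(p(g(p(p(b)), p(p(b)))))   [R2 at 1.1.1.1]
2. h(p(g(p(p(b)), p(p(b)))))  →  h(p(p(b)))   [R2 at 1.1]
3. h(p(p(b)))  →  0   [R6 at ε]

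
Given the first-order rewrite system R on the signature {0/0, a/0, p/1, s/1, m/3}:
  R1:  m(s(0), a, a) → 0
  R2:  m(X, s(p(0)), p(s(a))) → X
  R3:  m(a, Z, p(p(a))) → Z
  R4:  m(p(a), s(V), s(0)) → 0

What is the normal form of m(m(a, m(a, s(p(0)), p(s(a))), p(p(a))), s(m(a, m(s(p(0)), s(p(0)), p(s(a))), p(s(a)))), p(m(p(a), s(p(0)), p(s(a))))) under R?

1. m(m(a, m(a, s(p(0)), p(s(a))), p(p(a))), s(m(a, m(s(p(0)), s(p(0)), p(s(a))), p(s(a)))), p(m(p(a), s(p(0)), p(s(a)))))  →  m(m(a, s(p(0)), p(s(a))), s(m(a, m(s(p(0)), s(p(0)), p(s(a))), p(s(a)))), p(m(p(a), s(p(0)), p(s(a)))))   [R3 at 1]
2. m(m(a, s(p(0)), p(s(a))), s(m(a, m(s(p(0)), s(p(0)), p(s(a))), p(s(a)))), p(m(p(a), s(p(0)), p(s(a)))))  →  m(a, s(m(a, m(s(p(0)), s(p(0)), p(s(a))), p(s(a)))), p(m(p(a), s(p(0)), p(s(a)))))   [R2 at 1]
3. m(a, s(m(a, m(s(p(0)), s(p(0)), p(s(a))), p(s(a)))), p(m(p(a), s(p(0)), p(s(a)))))  →  m(a, s(m(a, s(p(0)), p(s(a)))), p(m(p(a), s(p(0)), p(s(a)))))   [R2 at 2.1.2]
4. m(a, s(m(a, s(p(0)), p(s(a)))), p(m(p(a), s(p(0)), p(s(a)))))  →  m(a, s(a), p(m(p(a), s(p(0)), p(s(a)))))   [R2 at 2.1]
5. m(a, s(a), p(m(p(a), s(p(0)), p(s(a)))))  →  m(a, s(a), p(p(a)))   [R2 at 3.1]
6. m(a, s(a), p(p(a)))  →  s(a)   [R3 at ε]

s(a)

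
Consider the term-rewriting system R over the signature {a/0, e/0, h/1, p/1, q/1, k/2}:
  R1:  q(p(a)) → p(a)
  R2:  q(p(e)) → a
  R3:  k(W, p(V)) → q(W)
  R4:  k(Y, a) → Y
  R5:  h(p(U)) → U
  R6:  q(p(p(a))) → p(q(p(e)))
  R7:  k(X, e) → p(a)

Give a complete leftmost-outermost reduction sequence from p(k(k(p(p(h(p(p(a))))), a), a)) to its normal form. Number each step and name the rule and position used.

1. p(k(k(p(p(h(p(p(a))))), a), a))  →  p(k(p(p(h(p(p(a))))), a))   [R4 at 1]
2. p(k(p(p(h(p(p(a))))), a))  →  p(p(p(h(p(p(a))))))   [R4 at 1]
3. p(p(p(h(p(p(a))))))  →  p(p(p(p(a))))   [R5 at 1.1.1]

p(p(p(p(a))))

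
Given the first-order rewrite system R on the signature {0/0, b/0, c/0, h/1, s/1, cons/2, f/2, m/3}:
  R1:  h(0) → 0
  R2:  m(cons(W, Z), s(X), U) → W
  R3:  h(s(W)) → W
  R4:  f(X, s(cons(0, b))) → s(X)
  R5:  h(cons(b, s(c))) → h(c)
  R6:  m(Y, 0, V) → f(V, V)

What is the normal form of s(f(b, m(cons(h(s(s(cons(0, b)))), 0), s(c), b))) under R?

1. s(f(b, m(cons(h(s(s(cons(0, b)))), 0), s(c), b)))  →  s(f(b, h(s(s(cons(0, b))))))   [R2 at 1.2]
2. s(f(b, h(s(s(cons(0, b))))))  →  s(f(b, s(cons(0, b))))   [R3 at 1.2]
3. s(f(b, s(cons(0, b))))  →  s(s(b))   [R4 at 1]

s(s(b))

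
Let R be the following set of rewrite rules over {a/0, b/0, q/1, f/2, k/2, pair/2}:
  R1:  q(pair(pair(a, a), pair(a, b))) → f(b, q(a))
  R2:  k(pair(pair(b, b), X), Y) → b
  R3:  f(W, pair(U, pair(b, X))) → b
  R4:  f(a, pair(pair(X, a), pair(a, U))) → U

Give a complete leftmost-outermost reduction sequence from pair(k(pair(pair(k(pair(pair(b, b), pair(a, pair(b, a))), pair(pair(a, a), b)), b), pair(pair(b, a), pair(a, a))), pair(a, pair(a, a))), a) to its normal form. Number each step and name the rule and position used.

pair(b, a)

1. pair(k(pair(pair(k(pair(pair(b, b), pair(a, pair(b, a))), pair(pair(a, a), b)), b), pair(pair(b, a), pair(a, a))), pair(a, pair(a, a))), a)  →  pair(k(pair(pair(b, b), pair(pair(b, a), pair(a, a))), pair(a, pair(a, a))), a)   [R2 at 1.1.1.1]
2. pair(k(pair(pair(b, b), pair(pair(b, a), pair(a, a))), pair(a, pair(a, a))), a)  →  pair(b, a)   [R2 at 1]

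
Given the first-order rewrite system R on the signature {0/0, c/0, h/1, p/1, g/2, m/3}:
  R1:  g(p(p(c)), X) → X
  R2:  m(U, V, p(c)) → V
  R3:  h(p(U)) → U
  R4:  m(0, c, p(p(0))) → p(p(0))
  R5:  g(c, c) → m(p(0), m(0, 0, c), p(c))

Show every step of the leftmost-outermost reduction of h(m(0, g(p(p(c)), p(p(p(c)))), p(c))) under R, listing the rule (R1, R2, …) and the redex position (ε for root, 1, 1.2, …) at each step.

p(p(c))

1. h(m(0, g(p(p(c)), p(p(p(c)))), p(c)))  →  h(g(p(p(c)), p(p(p(c)))))   [R2 at 1]
2. h(g(p(p(c)), p(p(p(c)))))  →  h(p(p(p(c))))   [R1 at 1]
3. h(p(p(p(c))))  →  p(p(c))   [R3 at ε]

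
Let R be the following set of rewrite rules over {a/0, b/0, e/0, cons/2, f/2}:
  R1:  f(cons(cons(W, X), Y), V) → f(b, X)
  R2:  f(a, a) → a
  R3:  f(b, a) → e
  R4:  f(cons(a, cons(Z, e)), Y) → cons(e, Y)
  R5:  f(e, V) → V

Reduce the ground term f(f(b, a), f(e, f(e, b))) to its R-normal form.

1. f(f(b, a), f(e, f(e, b)))  →  f(e, f(e, f(e, b)))   [R3 at 1]
2. f(e, f(e, f(e, b)))  →  f(e, f(e, b))   [R5 at ε]
3. f(e, f(e, b))  →  f(e, b)   [R5 at ε]
4. f(e, b)  →  b   [R5 at ε]

b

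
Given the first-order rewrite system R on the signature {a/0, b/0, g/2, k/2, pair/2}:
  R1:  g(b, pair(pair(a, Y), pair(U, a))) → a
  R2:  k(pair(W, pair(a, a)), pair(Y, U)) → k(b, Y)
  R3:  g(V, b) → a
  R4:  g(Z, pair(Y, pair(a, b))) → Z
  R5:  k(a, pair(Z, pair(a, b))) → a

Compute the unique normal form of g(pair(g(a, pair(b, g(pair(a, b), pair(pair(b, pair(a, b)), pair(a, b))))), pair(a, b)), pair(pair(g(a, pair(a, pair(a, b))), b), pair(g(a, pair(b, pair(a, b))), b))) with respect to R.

pair(a, pair(a, b))

1. g(pair(g(a, pair(b, g(pair(a, b), pair(pair(b, pair(a, b)), pair(a, b))))), pair(a, b)), pair(pair(g(a, pair(a, pair(a, b))), b), pair(g(a, pair(b, pair(a, b))), b)))  →  g(pair(g(a, pair(b, pair(a, b))), pair(a, b)), pair(pair(g(a, pair(a, pair(a, b))), b), pair(g(a, pair(b, pair(a, b))), b)))   [R4 at 1.1.2.2]
2. g(pair(g(a, pair(b, pair(a, b))), pair(a, b)), pair(pair(g(a, pair(a, pair(a, b))), b), pair(g(a, pair(b, pair(a, b))), b)))  →  g(pair(a, pair(a, b)), pair(pair(g(a, pair(a, pair(a, b))), b), pair(g(a, pair(b, pair(a, b))), b)))   [R4 at 1.1]
3. g(pair(a, pair(a, b)), pair(pair(g(a, pair(a, pair(a, b))), b), pair(g(a, pair(b, pair(a, b))), b)))  →  g(pair(a, pair(a, b)), pair(pair(a, b), pair(g(a, pair(b, pair(a, b))), b)))   [R4 at 2.1.1]
4. g(pair(a, pair(a, b)), pair(pair(a, b), pair(g(a, pair(b, pair(a, b))), b)))  →  g(pair(a, pair(a, b)), pair(pair(a, b), pair(a, b)))   [R4 at 2.2.1]
5. g(pair(a, pair(a, b)), pair(pair(a, b), pair(a, b)))  →  pair(a, pair(a, b))   [R4 at ε]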